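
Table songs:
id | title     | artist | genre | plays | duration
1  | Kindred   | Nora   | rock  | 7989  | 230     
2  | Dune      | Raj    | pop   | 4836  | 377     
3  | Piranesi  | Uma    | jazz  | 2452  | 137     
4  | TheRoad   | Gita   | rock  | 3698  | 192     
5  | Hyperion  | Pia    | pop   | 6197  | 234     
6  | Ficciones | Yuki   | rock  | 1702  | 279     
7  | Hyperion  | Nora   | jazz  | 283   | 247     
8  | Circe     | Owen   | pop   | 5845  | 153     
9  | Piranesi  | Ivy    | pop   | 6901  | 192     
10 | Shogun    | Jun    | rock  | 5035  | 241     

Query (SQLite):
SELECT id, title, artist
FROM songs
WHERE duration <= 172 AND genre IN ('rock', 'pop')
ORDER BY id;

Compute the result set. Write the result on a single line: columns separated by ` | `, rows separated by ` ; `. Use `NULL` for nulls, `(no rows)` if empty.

8 | Circe | Owen

duration <= 172: ids {3, 8}
genre IN ('rock', 'pop'): ids {1, 2, 4, 5, 6, 8, 9, 10}
Combine with AND.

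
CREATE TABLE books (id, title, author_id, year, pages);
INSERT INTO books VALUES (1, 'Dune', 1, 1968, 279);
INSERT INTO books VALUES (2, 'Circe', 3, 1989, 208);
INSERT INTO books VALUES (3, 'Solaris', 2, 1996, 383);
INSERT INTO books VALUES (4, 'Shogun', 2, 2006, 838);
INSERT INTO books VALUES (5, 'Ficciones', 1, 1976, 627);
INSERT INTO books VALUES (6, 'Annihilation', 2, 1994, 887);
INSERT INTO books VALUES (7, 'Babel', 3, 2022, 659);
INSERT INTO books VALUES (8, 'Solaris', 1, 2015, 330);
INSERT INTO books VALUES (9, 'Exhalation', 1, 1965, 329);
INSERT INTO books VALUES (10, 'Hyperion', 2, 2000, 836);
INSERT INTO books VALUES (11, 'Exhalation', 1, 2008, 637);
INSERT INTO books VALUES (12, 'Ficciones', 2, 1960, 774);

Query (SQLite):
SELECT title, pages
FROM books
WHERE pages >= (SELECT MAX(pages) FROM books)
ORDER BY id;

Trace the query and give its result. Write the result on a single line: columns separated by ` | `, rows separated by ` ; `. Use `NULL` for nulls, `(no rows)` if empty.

Scalar subquery: MAX(pages) over all books rows = 887.
Keep rows where pages >= that value.

Annihilation | 887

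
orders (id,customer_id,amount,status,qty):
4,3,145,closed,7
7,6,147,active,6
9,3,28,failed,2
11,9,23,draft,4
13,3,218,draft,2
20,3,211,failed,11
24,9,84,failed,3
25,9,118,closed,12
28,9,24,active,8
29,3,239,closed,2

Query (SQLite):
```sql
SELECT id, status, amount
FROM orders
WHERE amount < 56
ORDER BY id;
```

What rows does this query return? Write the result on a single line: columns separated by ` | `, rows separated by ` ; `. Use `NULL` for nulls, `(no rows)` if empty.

amount < 56: ids {9, 11, 28}

9 | failed | 28 ; 11 | draft | 23 ; 28 | active | 24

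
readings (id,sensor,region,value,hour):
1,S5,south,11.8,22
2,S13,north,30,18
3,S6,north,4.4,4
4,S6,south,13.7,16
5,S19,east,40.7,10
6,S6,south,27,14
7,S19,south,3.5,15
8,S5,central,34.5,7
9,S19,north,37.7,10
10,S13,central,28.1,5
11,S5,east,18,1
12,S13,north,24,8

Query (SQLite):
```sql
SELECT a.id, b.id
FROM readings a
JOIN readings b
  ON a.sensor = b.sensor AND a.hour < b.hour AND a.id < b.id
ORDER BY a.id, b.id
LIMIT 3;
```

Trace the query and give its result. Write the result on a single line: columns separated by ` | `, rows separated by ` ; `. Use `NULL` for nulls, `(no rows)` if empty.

3 | 4 ; 3 | 6 ; 5 | 7

Pairs (a,b) with same sensor, a.hour < b.hour, a.id < b.id.
sensor groups: S13:{2,10,12} S19:{5,7,9} S5:{1,8,11} S6:{3,4,6}
Ordered by (a.id, b.id); first 3.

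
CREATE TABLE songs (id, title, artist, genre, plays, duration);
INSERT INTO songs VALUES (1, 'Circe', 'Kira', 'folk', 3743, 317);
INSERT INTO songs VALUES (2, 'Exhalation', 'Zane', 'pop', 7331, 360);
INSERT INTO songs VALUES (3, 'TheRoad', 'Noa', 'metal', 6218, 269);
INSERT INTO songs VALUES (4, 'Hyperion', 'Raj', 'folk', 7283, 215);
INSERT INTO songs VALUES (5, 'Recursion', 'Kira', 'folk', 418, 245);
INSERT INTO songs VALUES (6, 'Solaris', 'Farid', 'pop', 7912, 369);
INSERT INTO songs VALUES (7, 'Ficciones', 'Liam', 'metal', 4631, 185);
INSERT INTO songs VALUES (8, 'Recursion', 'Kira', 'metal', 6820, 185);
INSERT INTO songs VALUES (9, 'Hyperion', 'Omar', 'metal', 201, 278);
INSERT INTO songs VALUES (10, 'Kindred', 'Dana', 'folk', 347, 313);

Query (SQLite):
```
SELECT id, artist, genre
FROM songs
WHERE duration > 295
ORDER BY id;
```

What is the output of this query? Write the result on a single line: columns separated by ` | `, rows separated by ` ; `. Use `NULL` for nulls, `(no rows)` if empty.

1 | Kira | folk ; 2 | Zane | pop ; 6 | Farid | pop ; 10 | Dana | folk

duration > 295: ids {1, 2, 6, 10}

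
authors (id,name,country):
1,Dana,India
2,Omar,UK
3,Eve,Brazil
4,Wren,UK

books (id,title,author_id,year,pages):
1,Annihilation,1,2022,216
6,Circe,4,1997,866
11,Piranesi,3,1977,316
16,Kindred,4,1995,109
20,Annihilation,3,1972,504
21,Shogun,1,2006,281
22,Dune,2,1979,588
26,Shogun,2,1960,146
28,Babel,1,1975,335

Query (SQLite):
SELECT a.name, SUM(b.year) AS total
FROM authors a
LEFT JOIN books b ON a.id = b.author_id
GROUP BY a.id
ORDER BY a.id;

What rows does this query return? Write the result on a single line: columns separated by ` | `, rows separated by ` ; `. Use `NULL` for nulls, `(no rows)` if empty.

LEFT JOIN keeps every authors row; unmatched ones get NULL for books columns.
Group by authors.id and compute SUM(b.year). SUM over an all-NULL group is NULL.
  1: ids {1, 21, 28} → SUM(b.year)=6003
  2: ids {22, 26} → SUM(b.year)=3939
  3: ids {11, 20} → SUM(b.year)=3949
  4: ids {6, 16} → SUM(b.year)=3992

Dana | 6003 ; Omar | 3939 ; Eve | 3949 ; Wren | 3992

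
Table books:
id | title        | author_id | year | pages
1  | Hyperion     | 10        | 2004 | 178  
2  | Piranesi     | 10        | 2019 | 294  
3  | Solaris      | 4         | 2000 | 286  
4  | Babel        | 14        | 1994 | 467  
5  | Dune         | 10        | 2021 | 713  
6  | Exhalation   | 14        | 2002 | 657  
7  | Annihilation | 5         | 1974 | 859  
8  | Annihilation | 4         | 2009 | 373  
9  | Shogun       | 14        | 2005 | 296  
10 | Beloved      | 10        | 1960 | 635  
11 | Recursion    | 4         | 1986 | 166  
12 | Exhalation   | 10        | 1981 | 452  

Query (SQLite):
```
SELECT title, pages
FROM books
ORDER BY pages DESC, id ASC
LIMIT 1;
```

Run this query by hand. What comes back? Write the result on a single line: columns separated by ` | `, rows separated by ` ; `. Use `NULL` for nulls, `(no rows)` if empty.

Annihilation | 859

Sort by pages desc, tiebreak id asc: (859, id=7), (713, id=5), (657, id=6), (635, id=10) …. Take first 1.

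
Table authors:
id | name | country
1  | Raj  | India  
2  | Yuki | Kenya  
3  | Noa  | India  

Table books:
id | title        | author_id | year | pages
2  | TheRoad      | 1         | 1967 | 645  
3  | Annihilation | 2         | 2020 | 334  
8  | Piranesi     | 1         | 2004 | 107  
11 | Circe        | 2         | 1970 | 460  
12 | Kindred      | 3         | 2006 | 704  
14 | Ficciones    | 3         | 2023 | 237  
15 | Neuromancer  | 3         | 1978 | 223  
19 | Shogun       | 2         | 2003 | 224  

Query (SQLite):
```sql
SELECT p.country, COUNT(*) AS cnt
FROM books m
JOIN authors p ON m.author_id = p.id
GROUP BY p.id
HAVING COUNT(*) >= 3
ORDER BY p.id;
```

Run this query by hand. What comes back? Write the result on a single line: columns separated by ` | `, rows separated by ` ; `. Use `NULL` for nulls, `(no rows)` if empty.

Join each books row to its authors via author_id.
Group joined rows by authors.id; compute COUNT(*) per group.
HAVING: keep groups with count ≥ 3.
  1: ids {2, 8} → COUNT(*)=2
  2: ids {3, 11, 19} → COUNT(*)=3
  3: ids {12, 14, 15} → COUNT(*)=3

Kenya | 3 ; India | 3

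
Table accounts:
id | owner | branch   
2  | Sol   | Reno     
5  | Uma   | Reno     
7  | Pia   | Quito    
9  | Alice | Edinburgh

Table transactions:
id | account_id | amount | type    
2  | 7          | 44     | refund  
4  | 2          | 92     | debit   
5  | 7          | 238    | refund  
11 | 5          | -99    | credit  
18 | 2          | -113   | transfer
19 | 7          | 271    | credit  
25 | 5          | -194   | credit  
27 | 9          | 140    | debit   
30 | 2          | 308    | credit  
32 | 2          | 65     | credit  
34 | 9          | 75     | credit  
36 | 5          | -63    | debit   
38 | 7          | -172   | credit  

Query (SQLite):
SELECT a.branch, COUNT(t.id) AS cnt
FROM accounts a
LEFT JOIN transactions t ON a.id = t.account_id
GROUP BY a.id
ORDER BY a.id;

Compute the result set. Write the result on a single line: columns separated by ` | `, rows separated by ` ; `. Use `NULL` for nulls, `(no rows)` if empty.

LEFT JOIN keeps every accounts row; unmatched ones get NULL for transactions columns.
Group by accounts.id and compute COUNT(t.id). COUNT(col) of an all-NULL group is 0.
  2: ids {4, 18, 30, 32} → COUNT(t.id)=4
  5: ids {11, 25, 36} → COUNT(t.id)=3
  7: ids {2, 5, 19, 38} → COUNT(t.id)=4
  9: ids {27, 34} → COUNT(t.id)=2

Reno | 4 ; Reno | 3 ; Quito | 4 ; Edinburgh | 2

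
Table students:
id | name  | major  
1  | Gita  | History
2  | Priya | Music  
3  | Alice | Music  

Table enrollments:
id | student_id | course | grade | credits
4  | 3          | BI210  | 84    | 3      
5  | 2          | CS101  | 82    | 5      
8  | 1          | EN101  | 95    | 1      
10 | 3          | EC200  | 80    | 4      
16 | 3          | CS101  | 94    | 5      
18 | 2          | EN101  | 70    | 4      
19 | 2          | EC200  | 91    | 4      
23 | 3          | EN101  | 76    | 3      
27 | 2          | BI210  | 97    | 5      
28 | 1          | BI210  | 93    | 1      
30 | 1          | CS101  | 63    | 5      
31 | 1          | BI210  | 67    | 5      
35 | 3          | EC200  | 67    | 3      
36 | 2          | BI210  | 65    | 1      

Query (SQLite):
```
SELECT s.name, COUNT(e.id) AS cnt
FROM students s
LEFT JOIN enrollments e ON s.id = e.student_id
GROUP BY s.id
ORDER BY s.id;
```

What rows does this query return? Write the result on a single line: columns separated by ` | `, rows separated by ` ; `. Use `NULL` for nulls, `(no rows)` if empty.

Gita | 4 ; Priya | 5 ; Alice | 5

LEFT JOIN keeps every students row; unmatched ones get NULL for enrollments columns.
Group by students.id and compute COUNT(e.id). COUNT(col) of an all-NULL group is 0.
  1: ids {8, 28, 30, 31} → COUNT(e.id)=4
  2: ids {5, 18, 19, 27, 36} → COUNT(e.id)=5
  3: ids {4, 10, 16, 23, 35} → COUNT(e.id)=5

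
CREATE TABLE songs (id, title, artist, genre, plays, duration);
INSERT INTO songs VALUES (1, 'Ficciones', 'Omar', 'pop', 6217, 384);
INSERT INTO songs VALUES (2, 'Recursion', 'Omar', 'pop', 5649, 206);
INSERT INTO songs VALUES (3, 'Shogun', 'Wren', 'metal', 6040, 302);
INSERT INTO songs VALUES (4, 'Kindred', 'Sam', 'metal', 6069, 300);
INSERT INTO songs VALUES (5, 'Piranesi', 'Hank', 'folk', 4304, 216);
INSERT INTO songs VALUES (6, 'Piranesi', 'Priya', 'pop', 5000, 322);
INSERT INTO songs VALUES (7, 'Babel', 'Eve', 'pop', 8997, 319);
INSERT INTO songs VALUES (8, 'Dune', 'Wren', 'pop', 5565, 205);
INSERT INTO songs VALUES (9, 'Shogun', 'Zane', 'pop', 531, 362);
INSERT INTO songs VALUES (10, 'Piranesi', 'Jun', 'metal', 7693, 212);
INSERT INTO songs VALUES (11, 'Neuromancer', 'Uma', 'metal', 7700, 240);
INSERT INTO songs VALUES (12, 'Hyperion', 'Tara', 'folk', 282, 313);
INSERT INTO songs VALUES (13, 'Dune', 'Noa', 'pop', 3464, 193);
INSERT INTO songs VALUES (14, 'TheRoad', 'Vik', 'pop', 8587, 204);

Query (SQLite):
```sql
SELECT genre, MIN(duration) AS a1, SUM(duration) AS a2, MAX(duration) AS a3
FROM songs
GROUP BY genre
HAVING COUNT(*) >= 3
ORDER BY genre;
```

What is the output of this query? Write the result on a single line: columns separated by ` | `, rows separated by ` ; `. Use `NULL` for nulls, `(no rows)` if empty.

Group songs by genre.
Per group compute: MIN(duration), SUM(duration), MAX(duration).
HAVING: drop groups with fewer than 3 rows.
  folk: ids {5, 12} → MIN(duration)=216, SUM(duration)=529, MAX(duration)=313
  metal: ids {3, 4, 10, 11} → MIN(duration)=212, SUM(duration)=1054, MAX(duration)=302
  pop: ids {1, 2, 6, 7, 8, 9, 13, 14} → MIN(duration)=193, SUM(duration)=2195, MAX(duration)=384

metal | 212 | 1054 | 302 ; pop | 193 | 2195 | 384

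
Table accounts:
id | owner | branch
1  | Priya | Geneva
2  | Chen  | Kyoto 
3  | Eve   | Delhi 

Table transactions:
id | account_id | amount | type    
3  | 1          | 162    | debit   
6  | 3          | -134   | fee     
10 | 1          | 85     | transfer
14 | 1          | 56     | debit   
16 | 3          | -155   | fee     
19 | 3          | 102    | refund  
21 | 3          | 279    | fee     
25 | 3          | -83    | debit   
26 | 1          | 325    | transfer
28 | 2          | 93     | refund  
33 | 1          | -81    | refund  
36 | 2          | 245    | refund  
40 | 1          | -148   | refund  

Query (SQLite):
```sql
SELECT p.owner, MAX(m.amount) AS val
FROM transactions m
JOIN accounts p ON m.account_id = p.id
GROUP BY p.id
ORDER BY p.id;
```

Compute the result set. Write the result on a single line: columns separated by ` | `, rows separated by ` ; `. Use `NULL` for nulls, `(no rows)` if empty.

Priya | 325 ; Chen | 245 ; Eve | 279

Join each transactions row to its accounts via account_id.
Group joined rows by accounts.id; compute MAX(m.amount) per group.
  1: ids {3, 10, 14, 26, 33, 40} → MAX(m.amount)=325
  2: ids {28, 36} → MAX(m.amount)=245
  3: ids {6, 16, 19, 21, 25} → MAX(m.amount)=279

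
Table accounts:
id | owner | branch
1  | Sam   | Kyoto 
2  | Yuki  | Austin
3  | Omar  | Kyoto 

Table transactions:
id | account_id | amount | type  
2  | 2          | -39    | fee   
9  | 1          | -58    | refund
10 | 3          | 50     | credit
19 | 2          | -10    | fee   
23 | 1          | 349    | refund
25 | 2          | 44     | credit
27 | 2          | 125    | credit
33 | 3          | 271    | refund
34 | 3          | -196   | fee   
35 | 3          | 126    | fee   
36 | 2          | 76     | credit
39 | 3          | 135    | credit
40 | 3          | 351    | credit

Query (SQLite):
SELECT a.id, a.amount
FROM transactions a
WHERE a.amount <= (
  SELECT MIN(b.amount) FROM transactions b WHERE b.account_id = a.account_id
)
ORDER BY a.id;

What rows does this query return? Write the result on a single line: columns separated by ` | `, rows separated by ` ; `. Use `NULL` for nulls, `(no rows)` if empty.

2 | -39 ; 9 | -58 ; 34 | -196

For each transactions row a, compute MIN(amount) over rows sharing a.account_id.
Keep row a if a.amount <= that per-group MIN.
  account_id=1: MIN(amount) = -58
  account_id=2: MIN(amount) = -39
  account_id=3: MIN(amount) = -196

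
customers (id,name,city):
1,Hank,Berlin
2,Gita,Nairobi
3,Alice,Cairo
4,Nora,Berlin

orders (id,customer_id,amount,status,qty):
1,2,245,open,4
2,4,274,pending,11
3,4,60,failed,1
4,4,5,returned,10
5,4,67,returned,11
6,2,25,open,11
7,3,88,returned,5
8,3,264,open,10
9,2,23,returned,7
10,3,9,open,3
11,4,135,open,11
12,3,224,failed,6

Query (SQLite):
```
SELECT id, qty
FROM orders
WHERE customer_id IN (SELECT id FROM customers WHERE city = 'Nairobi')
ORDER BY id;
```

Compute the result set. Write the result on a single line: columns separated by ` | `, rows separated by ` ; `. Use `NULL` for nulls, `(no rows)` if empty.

1 | 4 ; 6 | 11 ; 9 | 7

Inner query: customers.id where city = 'Nairobi'.
Outer: keep orders rows whose customer_id is in that set.
Inner query → {2}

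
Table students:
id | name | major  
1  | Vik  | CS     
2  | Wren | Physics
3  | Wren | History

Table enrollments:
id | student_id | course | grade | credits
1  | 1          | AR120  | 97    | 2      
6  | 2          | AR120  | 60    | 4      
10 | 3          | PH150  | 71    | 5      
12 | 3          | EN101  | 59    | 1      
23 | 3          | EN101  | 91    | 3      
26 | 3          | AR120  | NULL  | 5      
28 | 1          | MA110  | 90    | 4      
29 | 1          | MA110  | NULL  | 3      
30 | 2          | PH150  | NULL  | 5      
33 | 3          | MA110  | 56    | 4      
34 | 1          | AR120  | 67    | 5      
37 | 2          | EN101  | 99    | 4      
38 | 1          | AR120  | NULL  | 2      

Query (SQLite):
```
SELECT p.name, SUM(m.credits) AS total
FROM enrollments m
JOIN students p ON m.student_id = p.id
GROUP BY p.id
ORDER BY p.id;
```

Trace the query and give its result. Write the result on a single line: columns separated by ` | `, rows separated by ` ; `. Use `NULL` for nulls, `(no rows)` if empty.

Vik | 16 ; Wren | 13 ; Wren | 18

Join each enrollments row to its students via student_id.
Group joined rows by students.id; compute SUM(m.credits) per group.
  1: ids {1, 28, 29, 34, 38} → SUM(m.credits)=16
  2: ids {6, 30, 37} → SUM(m.credits)=13
  3: ids {10, 12, 23, 26, 33} → SUM(m.credits)=18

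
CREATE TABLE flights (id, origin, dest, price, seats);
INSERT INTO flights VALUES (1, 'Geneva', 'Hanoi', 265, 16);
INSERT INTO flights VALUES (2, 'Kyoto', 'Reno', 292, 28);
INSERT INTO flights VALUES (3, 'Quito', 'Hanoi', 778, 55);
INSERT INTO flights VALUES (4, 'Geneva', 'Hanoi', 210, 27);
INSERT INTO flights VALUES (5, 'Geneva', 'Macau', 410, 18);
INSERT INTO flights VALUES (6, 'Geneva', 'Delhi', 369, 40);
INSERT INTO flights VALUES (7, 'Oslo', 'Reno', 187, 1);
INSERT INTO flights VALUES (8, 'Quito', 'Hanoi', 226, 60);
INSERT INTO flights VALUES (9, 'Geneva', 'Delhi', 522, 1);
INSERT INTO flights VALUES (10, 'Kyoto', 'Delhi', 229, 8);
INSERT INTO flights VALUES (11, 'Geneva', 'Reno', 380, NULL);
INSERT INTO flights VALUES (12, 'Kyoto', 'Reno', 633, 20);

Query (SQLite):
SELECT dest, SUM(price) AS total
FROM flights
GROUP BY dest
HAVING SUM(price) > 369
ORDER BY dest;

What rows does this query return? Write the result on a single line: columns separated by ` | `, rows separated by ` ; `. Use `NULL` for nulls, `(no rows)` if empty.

Delhi | 1120 ; Hanoi | 1479 ; Macau | 410 ; Reno | 1492

Partition flights by dest; compute SUM(price) within each group.
HAVING: keep groups where SUM(price) > 369.
  Delhi: ids {6, 9, 10} → SUM(price)=1120
  Hanoi: ids {1, 3, 4, 8} → SUM(price)=1479
  Macau: ids {5} → SUM(price)=410
  Reno: ids {2, 7, 11, 12} → SUM(price)=1492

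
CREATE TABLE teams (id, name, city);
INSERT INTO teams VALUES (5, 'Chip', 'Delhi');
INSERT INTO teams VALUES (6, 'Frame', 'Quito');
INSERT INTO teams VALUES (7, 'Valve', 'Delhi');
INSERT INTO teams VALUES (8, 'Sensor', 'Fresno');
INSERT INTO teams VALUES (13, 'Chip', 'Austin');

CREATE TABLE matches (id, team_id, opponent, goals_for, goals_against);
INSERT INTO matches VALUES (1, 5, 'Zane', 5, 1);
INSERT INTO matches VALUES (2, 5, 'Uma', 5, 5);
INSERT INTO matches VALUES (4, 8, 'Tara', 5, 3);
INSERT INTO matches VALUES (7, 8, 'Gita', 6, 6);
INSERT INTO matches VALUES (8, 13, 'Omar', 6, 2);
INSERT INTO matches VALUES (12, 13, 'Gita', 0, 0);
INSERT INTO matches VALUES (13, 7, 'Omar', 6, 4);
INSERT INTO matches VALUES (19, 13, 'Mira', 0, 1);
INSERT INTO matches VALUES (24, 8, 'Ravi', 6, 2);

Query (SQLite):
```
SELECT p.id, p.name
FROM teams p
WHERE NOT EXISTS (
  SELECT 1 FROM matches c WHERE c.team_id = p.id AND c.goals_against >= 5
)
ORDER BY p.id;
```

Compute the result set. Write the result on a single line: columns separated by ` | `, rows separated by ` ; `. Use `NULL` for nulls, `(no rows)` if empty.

6 | Frame ; 7 | Valve ; 13 | Chip

For each teams row, check whether any matches with matching team_id has goals_against >= 5.
Keep rows where that is false.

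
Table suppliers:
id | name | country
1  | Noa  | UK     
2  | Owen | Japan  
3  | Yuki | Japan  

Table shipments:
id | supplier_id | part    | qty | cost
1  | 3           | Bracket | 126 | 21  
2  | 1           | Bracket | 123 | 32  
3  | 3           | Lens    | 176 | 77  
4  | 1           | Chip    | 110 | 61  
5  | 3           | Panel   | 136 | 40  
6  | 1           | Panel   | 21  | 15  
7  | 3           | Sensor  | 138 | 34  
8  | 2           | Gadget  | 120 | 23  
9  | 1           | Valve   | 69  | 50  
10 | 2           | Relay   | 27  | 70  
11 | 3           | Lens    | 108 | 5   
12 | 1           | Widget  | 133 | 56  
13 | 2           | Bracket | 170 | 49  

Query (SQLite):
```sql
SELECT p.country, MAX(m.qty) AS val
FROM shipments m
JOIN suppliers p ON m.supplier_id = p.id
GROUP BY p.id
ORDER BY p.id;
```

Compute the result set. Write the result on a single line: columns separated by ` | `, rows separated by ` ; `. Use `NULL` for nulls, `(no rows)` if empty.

Join each shipments row to its suppliers via supplier_id.
Group joined rows by suppliers.id; compute MAX(m.qty) per group.
  1: ids {2, 4, 6, 9, 12} → MAX(m.qty)=133
  2: ids {8, 10, 13} → MAX(m.qty)=170
  3: ids {1, 3, 5, 7, 11} → MAX(m.qty)=176

UK | 133 ; Japan | 170 ; Japan | 176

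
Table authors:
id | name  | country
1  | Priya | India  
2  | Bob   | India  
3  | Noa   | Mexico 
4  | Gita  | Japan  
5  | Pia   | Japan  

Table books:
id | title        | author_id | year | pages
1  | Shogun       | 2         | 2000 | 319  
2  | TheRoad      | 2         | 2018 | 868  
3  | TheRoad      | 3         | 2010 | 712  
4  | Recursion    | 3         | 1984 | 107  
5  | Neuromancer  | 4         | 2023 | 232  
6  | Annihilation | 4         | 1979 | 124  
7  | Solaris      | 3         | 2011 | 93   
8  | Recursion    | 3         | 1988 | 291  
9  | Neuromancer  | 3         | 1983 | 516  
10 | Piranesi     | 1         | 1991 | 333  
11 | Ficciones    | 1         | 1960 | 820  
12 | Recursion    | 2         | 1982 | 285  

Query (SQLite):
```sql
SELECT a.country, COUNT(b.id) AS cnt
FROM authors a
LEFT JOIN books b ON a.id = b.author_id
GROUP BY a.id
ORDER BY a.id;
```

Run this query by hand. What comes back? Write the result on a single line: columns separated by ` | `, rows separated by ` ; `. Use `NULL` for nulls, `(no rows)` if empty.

India | 2 ; India | 3 ; Mexico | 5 ; Japan | 2 ; Japan | 0

LEFT JOIN keeps every authors row; unmatched ones get NULL for books columns.
Group by authors.id and compute COUNT(b.id). COUNT(col) of an all-NULL group is 0.
  1: ids {10, 11} → COUNT(b.id)=2
  2: ids {1, 2, 12} → COUNT(b.id)=3
  3: ids {3, 4, 7, 8, 9} → COUNT(b.id)=5
  4: ids {5, 6} → COUNT(b.id)=2
  5: ids {—} → COUNT(b.id)=0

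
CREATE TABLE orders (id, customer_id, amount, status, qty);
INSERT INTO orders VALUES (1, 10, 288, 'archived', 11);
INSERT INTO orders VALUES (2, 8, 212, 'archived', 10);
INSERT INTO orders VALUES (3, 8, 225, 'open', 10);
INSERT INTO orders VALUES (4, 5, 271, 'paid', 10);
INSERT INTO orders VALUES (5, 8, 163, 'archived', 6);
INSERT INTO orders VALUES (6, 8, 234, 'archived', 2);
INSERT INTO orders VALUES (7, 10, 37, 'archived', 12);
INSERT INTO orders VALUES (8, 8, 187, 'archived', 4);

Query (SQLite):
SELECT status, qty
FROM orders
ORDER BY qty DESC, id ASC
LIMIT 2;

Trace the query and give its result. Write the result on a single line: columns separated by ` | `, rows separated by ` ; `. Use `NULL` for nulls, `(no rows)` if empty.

archived | 12 ; archived | 11

Sort by qty desc, tiebreak id asc: (12, id=7), (11, id=1), (10, id=2), (10, id=3), (10, id=4) …. Take first 2.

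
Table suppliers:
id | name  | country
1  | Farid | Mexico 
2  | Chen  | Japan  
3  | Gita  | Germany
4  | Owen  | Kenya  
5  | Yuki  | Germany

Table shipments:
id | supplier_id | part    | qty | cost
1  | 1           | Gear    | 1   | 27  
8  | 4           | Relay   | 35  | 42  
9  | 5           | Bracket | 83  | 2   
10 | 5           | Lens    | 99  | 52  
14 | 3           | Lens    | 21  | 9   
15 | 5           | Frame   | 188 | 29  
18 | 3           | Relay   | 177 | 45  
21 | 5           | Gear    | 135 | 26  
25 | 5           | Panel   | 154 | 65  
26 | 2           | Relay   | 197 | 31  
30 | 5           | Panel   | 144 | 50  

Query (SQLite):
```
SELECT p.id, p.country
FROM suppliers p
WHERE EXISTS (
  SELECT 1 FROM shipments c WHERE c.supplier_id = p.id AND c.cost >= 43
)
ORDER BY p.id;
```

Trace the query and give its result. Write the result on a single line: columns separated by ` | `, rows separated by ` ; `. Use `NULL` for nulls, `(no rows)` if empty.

For each suppliers row, check whether any shipments with matching supplier_id has cost >= 43.
Keep rows where that is true.

3 | Germany ; 5 | Germany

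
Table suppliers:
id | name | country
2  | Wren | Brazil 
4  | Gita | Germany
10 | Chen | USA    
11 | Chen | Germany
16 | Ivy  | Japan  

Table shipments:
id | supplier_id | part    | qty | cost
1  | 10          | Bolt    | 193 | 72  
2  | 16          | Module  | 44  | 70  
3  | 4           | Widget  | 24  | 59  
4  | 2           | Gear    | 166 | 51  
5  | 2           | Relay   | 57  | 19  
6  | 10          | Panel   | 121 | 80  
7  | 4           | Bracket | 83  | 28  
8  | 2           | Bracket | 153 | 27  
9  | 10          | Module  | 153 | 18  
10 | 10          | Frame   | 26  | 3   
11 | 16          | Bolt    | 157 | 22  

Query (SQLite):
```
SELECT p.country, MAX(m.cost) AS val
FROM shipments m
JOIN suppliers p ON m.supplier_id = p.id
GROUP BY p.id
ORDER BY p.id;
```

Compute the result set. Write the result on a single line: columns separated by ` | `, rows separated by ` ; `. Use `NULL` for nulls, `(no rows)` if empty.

Join each shipments row to its suppliers via supplier_id.
Group joined rows by suppliers.id; compute MAX(m.cost) per group.
  2: ids {4, 5, 8} → MAX(m.cost)=51
  4: ids {3, 7} → MAX(m.cost)=59
  10: ids {1, 6, 9, 10} → MAX(m.cost)=80
  16: ids {2, 11} → MAX(m.cost)=70

Brazil | 51 ; Germany | 59 ; USA | 80 ; Japan | 70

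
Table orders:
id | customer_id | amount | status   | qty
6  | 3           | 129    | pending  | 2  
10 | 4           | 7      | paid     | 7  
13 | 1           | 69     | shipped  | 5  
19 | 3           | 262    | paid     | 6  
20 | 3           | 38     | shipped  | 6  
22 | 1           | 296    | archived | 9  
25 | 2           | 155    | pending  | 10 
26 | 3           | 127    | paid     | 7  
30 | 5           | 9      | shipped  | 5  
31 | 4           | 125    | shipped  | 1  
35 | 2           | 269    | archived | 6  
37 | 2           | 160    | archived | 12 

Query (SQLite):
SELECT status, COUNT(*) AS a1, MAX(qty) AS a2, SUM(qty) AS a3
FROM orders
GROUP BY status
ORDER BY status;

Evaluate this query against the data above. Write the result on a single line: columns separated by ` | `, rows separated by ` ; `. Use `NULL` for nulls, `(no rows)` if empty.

archived | 3 | 12 | 27 ; paid | 3 | 7 | 20 ; pending | 2 | 10 | 12 ; shipped | 4 | 6 | 17

Group orders by status.
Per group compute: COUNT(*), MAX(qty), SUM(qty).
  archived: ids {22, 35, 37} → COUNT(*)=3, MAX(qty)=12, SUM(qty)=27
  paid: ids {10, 19, 26} → COUNT(*)=3, MAX(qty)=7, SUM(qty)=20
  pending: ids {6, 25} → COUNT(*)=2, MAX(qty)=10, SUM(qty)=12
  shipped: ids {13, 20, 30, 31} → COUNT(*)=4, MAX(qty)=6, SUM(qty)=17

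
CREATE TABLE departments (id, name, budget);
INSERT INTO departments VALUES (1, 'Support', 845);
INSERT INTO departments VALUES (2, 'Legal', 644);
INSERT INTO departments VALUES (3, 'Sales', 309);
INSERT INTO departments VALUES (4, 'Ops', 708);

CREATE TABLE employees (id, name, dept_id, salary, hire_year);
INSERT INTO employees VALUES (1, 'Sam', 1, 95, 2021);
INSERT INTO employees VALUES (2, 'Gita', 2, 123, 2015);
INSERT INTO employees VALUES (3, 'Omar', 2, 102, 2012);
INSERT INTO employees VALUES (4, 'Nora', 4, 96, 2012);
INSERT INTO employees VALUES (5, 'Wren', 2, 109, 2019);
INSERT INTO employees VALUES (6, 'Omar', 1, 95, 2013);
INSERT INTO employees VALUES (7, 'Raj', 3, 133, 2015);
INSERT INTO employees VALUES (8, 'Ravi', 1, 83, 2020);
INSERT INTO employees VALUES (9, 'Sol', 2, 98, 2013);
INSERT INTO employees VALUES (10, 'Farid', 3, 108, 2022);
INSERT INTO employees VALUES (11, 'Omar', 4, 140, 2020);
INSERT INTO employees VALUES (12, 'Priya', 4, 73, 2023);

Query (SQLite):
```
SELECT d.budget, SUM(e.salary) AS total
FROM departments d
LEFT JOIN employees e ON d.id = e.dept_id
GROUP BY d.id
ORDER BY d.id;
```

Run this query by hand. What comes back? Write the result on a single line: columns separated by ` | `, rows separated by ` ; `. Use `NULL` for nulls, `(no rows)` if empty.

845 | 273 ; 644 | 432 ; 309 | 241 ; 708 | 309

LEFT JOIN keeps every departments row; unmatched ones get NULL for employees columns.
Group by departments.id and compute SUM(e.salary). SUM over an all-NULL group is NULL.
  1: ids {1, 6, 8} → SUM(e.salary)=273
  2: ids {2, 3, 5, 9} → SUM(e.salary)=432
  3: ids {7, 10} → SUM(e.salary)=241
  4: ids {4, 11, 12} → SUM(e.salary)=309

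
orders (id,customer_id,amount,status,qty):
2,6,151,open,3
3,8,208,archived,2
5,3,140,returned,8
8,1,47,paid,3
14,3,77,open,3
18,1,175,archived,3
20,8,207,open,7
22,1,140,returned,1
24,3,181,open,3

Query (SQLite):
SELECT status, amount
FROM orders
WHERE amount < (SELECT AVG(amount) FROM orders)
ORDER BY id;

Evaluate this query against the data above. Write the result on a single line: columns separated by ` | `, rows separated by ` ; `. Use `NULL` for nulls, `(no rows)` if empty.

returned | 140 ; paid | 47 ; open | 77 ; returned | 140

Scalar subquery: AVG(amount) over all orders rows = 147.333333 (≈; comparison uses full precision).
Keep rows where amount < that value.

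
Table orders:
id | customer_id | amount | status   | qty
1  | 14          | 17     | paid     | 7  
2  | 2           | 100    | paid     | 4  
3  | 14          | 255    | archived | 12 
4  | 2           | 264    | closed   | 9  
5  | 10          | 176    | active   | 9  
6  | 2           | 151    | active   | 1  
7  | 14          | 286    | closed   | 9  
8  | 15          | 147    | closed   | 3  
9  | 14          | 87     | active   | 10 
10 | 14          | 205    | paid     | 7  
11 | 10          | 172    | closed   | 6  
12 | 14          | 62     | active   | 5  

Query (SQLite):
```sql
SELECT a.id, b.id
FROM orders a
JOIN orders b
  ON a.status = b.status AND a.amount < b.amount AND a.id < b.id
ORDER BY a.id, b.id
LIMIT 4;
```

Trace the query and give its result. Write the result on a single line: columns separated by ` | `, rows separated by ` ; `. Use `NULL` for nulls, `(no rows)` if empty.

1 | 2 ; 1 | 10 ; 2 | 10 ; 4 | 7

Pairs (a,b) with same status, a.amount < b.amount, a.id < b.id.
status groups: active:{5,6,9,12} archived:{3} closed:{4,7,8,11} paid:{1,2,10}
Ordered by (a.id, b.id); first 4.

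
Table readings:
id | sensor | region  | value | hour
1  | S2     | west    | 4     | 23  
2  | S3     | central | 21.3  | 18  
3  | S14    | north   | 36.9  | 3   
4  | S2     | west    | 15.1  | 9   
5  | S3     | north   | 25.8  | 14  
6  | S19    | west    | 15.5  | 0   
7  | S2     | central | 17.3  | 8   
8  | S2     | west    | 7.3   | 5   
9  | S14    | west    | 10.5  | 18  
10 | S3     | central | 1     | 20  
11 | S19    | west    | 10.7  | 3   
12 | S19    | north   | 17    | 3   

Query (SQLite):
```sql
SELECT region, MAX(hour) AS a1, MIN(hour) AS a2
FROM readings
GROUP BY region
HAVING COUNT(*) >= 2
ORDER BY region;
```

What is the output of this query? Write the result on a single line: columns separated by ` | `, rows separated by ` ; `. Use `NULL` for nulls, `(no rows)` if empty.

central | 20 | 8 ; north | 14 | 3 ; west | 23 | 0

Group readings by region.
Per group compute: MAX(hour), MIN(hour).
HAVING: drop groups with fewer than 2 rows.
  central: ids {2, 7, 10} → MAX(hour)=20, MIN(hour)=8
  north: ids {3, 5, 12} → MAX(hour)=14, MIN(hour)=3
  west: ids {1, 4, 6, 8, 9, 11} → MAX(hour)=23, MIN(hour)=0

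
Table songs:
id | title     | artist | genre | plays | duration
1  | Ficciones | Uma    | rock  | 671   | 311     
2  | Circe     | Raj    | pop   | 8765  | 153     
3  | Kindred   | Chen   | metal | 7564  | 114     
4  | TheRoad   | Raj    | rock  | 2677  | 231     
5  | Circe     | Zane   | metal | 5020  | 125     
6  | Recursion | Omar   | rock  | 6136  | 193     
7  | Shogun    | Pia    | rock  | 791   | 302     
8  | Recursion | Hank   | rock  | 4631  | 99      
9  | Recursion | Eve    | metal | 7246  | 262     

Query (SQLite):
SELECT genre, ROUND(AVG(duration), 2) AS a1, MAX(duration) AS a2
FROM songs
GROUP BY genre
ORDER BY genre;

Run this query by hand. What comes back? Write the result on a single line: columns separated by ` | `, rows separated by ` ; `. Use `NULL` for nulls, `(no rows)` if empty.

metal | 167 | 262 ; pop | 153 | 153 ; rock | 227.2 | 311

Group songs by genre.
Per group compute: ROUND(AVG(duration), 2), MAX(duration).
  metal: ids {3, 5, 9} → ROUND(AVG(duration), 2)=167, MAX(duration)=262
  pop: ids {2} → ROUND(AVG(duration), 2)=153, MAX(duration)=153
  rock: ids {1, 4, 6, 7, 8} → ROUND(AVG(duration), 2)=227.2, MAX(duration)=311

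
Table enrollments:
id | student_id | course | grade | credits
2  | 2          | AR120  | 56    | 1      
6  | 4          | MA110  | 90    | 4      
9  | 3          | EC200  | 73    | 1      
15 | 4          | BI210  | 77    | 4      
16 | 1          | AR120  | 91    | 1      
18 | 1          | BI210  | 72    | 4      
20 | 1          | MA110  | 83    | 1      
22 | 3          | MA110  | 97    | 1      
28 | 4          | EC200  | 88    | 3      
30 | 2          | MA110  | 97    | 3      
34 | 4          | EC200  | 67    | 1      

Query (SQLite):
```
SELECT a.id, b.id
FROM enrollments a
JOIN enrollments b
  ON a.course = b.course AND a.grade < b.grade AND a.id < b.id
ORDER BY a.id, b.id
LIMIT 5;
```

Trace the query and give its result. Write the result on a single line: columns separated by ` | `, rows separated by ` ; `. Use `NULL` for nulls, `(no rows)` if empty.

Pairs (a,b) with same course, a.grade < b.grade, a.id < b.id.
course groups: AR120:{2,16} BI210:{15,18} EC200:{9,28,34} MA110:{6,20,22,30}
Ordered by (a.id, b.id); first 5.

2 | 16 ; 6 | 22 ; 6 | 30 ; 9 | 28 ; 20 | 22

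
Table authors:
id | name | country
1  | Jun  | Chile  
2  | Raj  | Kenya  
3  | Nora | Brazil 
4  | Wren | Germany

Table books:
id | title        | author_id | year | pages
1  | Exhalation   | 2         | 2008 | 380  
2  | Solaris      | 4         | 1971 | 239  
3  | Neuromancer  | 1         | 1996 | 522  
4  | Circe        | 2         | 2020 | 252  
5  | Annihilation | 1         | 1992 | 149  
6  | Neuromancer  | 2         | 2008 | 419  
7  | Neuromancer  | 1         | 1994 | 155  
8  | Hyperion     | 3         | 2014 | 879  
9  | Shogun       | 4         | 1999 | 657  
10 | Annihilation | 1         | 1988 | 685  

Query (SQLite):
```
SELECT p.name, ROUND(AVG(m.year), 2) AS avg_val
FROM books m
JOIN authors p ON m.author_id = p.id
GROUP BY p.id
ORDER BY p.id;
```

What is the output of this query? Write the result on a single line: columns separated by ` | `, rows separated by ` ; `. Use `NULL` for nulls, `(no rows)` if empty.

Jun | 1992.5 ; Raj | 2012 ; Nora | 2014 ; Wren | 1985

Join each books row to its authors via author_id.
Group joined rows by authors.id; compute ROUND(AVG(m.year), 2) per group.
  1: ids {3, 5, 7, 10} → ROUND(AVG(m.year), 2)=1992.5
  2: ids {1, 4, 6} → ROUND(AVG(m.year), 2)=2012
  3: ids {8} → ROUND(AVG(m.year), 2)=2014
  4: ids {2, 9} → ROUND(AVG(m.year), 2)=1985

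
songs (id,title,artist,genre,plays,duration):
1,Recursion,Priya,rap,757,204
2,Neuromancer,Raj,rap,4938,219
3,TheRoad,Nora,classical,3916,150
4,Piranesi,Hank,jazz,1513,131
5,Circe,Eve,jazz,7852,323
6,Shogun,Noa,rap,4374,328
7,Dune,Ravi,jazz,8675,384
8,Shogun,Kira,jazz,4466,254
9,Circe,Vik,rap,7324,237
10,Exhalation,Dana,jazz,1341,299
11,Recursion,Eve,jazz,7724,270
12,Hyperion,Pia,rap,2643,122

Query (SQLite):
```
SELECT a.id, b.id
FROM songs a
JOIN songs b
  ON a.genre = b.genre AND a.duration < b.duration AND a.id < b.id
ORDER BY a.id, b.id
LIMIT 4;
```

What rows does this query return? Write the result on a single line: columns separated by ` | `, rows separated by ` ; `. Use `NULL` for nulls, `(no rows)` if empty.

1 | 2 ; 1 | 6 ; 1 | 9 ; 2 | 6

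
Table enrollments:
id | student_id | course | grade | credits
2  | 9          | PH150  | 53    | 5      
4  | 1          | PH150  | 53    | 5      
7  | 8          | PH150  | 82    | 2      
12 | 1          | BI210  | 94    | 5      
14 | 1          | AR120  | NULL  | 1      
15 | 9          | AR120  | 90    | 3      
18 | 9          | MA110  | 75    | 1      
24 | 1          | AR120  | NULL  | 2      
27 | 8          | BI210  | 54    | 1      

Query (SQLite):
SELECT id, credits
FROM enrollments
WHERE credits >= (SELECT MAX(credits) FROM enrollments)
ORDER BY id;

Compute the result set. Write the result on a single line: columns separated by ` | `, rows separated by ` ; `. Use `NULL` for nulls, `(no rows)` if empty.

2 | 5 ; 4 | 5 ; 12 | 5

Scalar subquery: MAX(credits) over all enrollments rows = 5.
Keep rows where credits >= that value.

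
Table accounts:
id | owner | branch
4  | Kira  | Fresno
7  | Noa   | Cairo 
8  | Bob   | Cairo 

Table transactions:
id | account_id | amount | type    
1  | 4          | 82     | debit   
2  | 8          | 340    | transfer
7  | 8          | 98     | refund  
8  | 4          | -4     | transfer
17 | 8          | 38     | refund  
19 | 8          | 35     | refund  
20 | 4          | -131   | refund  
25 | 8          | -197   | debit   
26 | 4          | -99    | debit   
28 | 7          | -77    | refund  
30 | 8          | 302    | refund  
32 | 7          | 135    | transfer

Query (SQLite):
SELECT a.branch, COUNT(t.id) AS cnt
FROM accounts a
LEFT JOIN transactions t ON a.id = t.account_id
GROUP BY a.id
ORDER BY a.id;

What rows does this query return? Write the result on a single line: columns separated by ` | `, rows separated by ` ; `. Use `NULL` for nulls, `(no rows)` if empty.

LEFT JOIN keeps every accounts row; unmatched ones get NULL for transactions columns.
Group by accounts.id and compute COUNT(t.id). COUNT(col) of an all-NULL group is 0.
  4: ids {1, 8, 20, 26} → COUNT(t.id)=4
  7: ids {28, 32} → COUNT(t.id)=2
  8: ids {2, 7, 17, 19, 25, 30} → COUNT(t.id)=6

Fresno | 4 ; Cairo | 2 ; Cairo | 6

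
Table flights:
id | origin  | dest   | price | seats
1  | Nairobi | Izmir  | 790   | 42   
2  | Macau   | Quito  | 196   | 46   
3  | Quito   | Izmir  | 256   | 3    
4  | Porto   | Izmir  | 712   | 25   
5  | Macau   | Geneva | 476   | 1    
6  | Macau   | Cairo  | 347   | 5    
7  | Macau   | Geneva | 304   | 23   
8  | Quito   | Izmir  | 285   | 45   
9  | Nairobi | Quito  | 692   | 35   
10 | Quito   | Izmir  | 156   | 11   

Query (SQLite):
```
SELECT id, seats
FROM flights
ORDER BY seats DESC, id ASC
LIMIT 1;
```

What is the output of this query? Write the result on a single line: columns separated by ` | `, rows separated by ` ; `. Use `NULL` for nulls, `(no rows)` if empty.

2 | 46

Sort by seats desc, tiebreak id asc: (46, id=2), (45, id=8), (42, id=1), (35, id=9) …. Take first 1.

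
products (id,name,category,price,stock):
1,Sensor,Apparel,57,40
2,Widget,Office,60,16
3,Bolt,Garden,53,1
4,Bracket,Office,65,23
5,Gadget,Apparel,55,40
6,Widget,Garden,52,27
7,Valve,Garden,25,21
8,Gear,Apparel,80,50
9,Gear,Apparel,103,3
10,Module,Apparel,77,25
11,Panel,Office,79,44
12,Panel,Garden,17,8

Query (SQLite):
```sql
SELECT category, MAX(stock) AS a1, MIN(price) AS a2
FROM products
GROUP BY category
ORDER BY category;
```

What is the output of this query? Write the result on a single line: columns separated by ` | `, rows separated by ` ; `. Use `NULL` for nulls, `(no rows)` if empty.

Group products by category.
Per group compute: MAX(stock), MIN(price).
  Apparel: ids {1, 5, 8, 9, 10} → MAX(stock)=50, MIN(price)=55
  Garden: ids {3, 6, 7, 12} → MAX(stock)=27, MIN(price)=17
  Office: ids {2, 4, 11} → MAX(stock)=44, MIN(price)=60

Apparel | 50 | 55 ; Garden | 27 | 17 ; Office | 44 | 60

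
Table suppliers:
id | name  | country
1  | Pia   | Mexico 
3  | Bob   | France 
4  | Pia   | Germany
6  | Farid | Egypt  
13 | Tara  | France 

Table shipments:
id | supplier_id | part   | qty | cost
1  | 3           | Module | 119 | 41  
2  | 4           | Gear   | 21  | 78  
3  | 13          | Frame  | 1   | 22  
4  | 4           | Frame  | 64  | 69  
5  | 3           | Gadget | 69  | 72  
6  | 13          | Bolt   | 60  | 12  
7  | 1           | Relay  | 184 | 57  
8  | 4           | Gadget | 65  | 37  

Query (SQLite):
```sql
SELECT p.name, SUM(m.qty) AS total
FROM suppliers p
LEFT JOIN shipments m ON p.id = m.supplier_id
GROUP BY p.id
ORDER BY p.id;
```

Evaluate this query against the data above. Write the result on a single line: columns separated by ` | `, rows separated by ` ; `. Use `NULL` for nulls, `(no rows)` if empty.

LEFT JOIN keeps every suppliers row; unmatched ones get NULL for shipments columns.
Group by suppliers.id and compute SUM(m.qty). SUM over an all-NULL group is NULL.
  1: ids {7} → SUM(m.qty)=184
  3: ids {1, 5} → SUM(m.qty)=188
  4: ids {2, 4, 8} → SUM(m.qty)=150
  6: ids {—} → SUM(m.qty)=NULL
  13: ids {3, 6} → SUM(m.qty)=61

Pia | 184 ; Bob | 188 ; Pia | 150 ; Farid | NULL ; Tara | 61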